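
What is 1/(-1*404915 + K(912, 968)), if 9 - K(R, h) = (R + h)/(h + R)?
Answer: -1/404907 ≈ -2.4697e-6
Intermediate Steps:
K(R, h) = 8 (K(R, h) = 9 - (R + h)/(h + R) = 9 - (R + h)/(R + h) = 9 - 1*1 = 9 - 1 = 8)
1/(-1*404915 + K(912, 968)) = 1/(-1*404915 + 8) = 1/(-404915 + 8) = 1/(-404907) = -1/404907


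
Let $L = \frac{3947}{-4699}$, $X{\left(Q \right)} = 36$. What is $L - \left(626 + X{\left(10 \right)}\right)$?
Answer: $- \frac{3114685}{4699} \approx -662.84$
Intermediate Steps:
$L = - \frac{3947}{4699}$ ($L = 3947 \left(- \frac{1}{4699}\right) = - \frac{3947}{4699} \approx -0.83997$)
$L - \left(626 + X{\left(10 \right)}\right) = - \frac{3947}{4699} - 662 = - \frac{3114685}{4699}$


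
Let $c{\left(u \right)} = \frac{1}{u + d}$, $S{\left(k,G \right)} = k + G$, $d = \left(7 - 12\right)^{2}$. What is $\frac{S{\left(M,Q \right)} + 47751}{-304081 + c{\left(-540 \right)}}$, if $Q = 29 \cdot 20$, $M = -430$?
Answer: $- \frac{8223005}{52200572} \approx -0.15753$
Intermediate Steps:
$d = 25$ ($d = \left(-5\right)^{2} = 25$)
$Q = 580$
$S{\left(k,G \right)} = G + k$
$c{\left(u \right)} = \frac{1}{25 + u}$ ($c{\left(u \right)} = \frac{1}{u + 25} = \frac{1}{25 + u}$)
$\frac{S{\left(M,Q \right)} + 47751}{-304081 + c{\left(-540 \right)}} = \frac{\left(580 - 430\right) + 47751}{-304081 + \frac{1}{25 - 540}} = \frac{150 + 47751}{-304081 + \frac{1}{-515}} = \frac{47901}{-304081 - \frac{1}{515}} = \frac{47901}{- \frac{156601716}{515}} = 47901 \left(- \frac{515}{156601716}\right) = - \frac{8223005}{52200572}$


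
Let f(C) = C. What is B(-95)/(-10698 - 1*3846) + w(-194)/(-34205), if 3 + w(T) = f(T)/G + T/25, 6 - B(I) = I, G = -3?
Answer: -1049189/123138000 ≈ -0.0085204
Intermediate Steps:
B(I) = 6 - I
w(T) = -3 - 22*T/75 (w(T) = -3 + (T/(-3) + T/25) = -3 + (T*(-⅓) + T*(1/25)) = -3 + (-T/3 + T/25) = -3 - 22*T/75)
B(-95)/(-10698 - 1*3846) + w(-194)/(-34205) = (6 - 1*(-95))/(-10698 - 1*3846) + (-3 - 22/75*(-194))/(-34205) = (6 + 95)/(-10698 - 3846) + (-3 + 4268/75)*(-1/34205) = 101/(-14544) + (4043/75)*(-1/34205) = 101*(-1/14544) - 4043/2565375 = -1/144 - 4043/2565375 = -1049189/123138000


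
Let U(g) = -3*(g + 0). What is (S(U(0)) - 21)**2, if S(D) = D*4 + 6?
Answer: 225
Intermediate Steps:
U(g) = -3*g
S(D) = 6 + 4*D (S(D) = 4*D + 6 = 6 + 4*D)
(S(U(0)) - 21)**2 = ((6 + 4*(-3*0)) - 21)**2 = ((6 + 4*0) - 21)**2 = ((6 + 0) - 21)**2 = (6 - 21)**2 = (-15)**2 = 225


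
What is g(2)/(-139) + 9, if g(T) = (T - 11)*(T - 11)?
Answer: 1170/139 ≈ 8.4173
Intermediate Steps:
g(T) = (-11 + T)**2 (g(T) = (-11 + T)*(-11 + T) = (-11 + T)**2)
g(2)/(-139) + 9 = (-11 + 2)**2/(-139) + 9 = -1/139*(-9)**2 + 9 = -1/139*81 + 9 = -81/139 + 9 = 1170/139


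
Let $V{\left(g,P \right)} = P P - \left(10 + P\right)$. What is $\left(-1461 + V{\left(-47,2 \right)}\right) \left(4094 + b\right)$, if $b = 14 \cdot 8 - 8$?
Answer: $-6166862$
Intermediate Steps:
$b = 104$ ($b = 112 - 8 = 104$)
$V{\left(g,P \right)} = -10 + P^{2} - P$ ($V{\left(g,P \right)} = P^{2} - \left(10 + P\right) = -10 + P^{2} - P$)
$\left(-1461 + V{\left(-47,2 \right)}\right) \left(4094 + b\right) = \left(-1461 - \left(12 - 4\right)\right) \left(4094 + 104\right) = \left(-1461 - 8\right) 4198 = \left(-1469\right) 4198 = -6166862$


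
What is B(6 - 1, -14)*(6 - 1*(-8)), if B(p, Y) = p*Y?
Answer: -980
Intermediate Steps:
B(p, Y) = Y*p
B(6 - 1, -14)*(6 - 1*(-8)) = (-14*(6 - 1))*(6 - 1*(-8)) = (-14*5)*(6 + 8) = -70*14 = -980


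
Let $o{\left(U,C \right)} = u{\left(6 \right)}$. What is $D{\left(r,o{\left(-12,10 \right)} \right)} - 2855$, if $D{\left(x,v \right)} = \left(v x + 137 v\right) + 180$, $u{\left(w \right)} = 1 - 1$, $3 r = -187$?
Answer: $-2675$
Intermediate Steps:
$r = - \frac{187}{3}$ ($r = \frac{1}{3} \left(-187\right) = - \frac{187}{3} \approx -62.333$)
$u{\left(w \right)} = 0$ ($u{\left(w \right)} = 1 - 1 = 0$)
$o{\left(U,C \right)} = 0$
$D{\left(x,v \right)} = 180 + 137 v + v x$ ($D{\left(x,v \right)} = \left(137 v + v x\right) + 180 = 180 + 137 v + v x$)
$D{\left(r,o{\left(-12,10 \right)} \right)} - 2855 = \left(180 + 137 \cdot 0 + 0 \left(- \frac{187}{3}\right)\right) - 2855 = \left(180 + 0 + 0\right) - 2855 = 180 - 2855 = -2675$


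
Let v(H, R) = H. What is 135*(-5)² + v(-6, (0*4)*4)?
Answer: 3369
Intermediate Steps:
135*(-5)² + v(-6, (0*4)*4) = 135*(-5)² - 6 = 135*25 - 6 = 3375 - 6 = 3369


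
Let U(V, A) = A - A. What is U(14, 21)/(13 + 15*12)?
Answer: 0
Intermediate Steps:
U(V, A) = 0
U(14, 21)/(13 + 15*12) = 0/(13 + 15*12) = 0/(13 + 180) = 0/193 = 0*(1/193) = 0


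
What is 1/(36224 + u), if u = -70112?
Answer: -1/33888 ≈ -2.9509e-5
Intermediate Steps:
1/(36224 + u) = 1/(36224 - 70112) = 1/(-33888) = -1/33888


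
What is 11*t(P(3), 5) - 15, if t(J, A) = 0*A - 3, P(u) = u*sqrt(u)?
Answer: -48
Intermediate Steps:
P(u) = u**(3/2)
t(J, A) = -3 (t(J, A) = 0 - 3 = -3)
11*t(P(3), 5) - 15 = 11*(-3) - 15 = -33 - 15 = -48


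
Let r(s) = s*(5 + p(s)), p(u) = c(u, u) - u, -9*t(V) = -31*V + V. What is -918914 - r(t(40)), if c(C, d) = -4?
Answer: -8111426/9 ≈ -9.0127e+5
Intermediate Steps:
t(V) = 10*V/3 (t(V) = -(-31*V + V)/9 = -(-10)*V/3 = 10*V/3)
p(u) = -4 - u
r(s) = s*(1 - s) (r(s) = s*(5 + (-4 - s)) = s*(1 - s))
-918914 - r(t(40)) = -918914 - (10/3)*40*(1 - 10*40/3) = -918914 - 400*(1 - 1*400/3)/3 = -918914 - 400*(1 - 400/3)/3 = -918914 - 400*(-397)/(3*3) = -918914 - 1*(-158800/9) = -918914 + 158800/9 = -8111426/9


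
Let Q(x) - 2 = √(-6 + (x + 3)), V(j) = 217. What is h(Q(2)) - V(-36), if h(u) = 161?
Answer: -56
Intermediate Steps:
Q(x) = 2 + √(-3 + x) (Q(x) = 2 + √(-6 + (x + 3)) = 2 + √(-6 + (3 + x)) = 2 + √(-3 + x))
h(Q(2)) - V(-36) = 161 - 1*217 = 161 - 217 = -56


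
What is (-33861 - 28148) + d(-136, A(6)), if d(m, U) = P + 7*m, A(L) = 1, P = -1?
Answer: -62962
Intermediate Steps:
d(m, U) = -1 + 7*m
(-33861 - 28148) + d(-136, A(6)) = (-33861 - 28148) + (-1 + 7*(-136)) = -62009 + (-1 - 952) = -62009 - 953 = -62962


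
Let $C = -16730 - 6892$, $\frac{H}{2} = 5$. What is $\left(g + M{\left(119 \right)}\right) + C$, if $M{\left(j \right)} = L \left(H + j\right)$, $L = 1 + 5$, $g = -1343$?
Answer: $-24191$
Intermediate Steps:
$H = 10$ ($H = 2 \cdot 5 = 10$)
$L = 6$
$C = -23622$
$M{\left(j \right)} = 60 + 6 j$ ($M{\left(j \right)} = 6 \left(10 + j\right) = 60 + 6 j$)
$\left(g + M{\left(119 \right)}\right) + C = \left(-1343 + \left(60 + 6 \cdot 119\right)\right) - 23622 = \left(-1343 + \left(60 + 714\right)\right) - 23622 = \left(-1343 + 774\right) - 23622 = -569 - 23622 = -24191$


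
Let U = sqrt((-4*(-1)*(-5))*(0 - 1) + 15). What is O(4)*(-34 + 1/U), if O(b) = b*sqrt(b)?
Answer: -272 + 8*sqrt(35)/35 ≈ -270.65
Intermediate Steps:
O(b) = b**(3/2)
U = sqrt(35) (U = sqrt((4*(-5))*(-1) + 15) = sqrt(-20*(-1) + 15) = sqrt(20 + 15) = sqrt(35) ≈ 5.9161)
O(4)*(-34 + 1/U) = 4**(3/2)*(-34 + 1/(sqrt(35))) = 8*(-34 + sqrt(35)/35) = -272 + 8*sqrt(35)/35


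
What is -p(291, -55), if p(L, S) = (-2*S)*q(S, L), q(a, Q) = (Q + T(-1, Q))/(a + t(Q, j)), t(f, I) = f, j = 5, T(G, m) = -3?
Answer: -7920/59 ≈ -134.24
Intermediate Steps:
q(a, Q) = (-3 + Q)/(Q + a) (q(a, Q) = (Q - 3)/(a + Q) = (-3 + Q)/(Q + a))
p(L, S) = -2*S*(-3 + L)/(L + S) (p(L, S) = (-2*S)*((-3 + L)/(L + S)) = -2*S*(-3 + L)/(L + S))
-p(291, -55) = -2*(-55)*(3 - 1*291)/(291 - 55) = -2*(-55)*(3 - 291)/236 = -2*(-55)*(-288)/236 = -1*7920/59 = -7920/59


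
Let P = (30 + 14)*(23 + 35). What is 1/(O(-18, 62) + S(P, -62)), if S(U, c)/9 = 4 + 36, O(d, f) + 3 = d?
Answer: 1/339 ≈ 0.0029499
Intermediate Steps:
O(d, f) = -3 + d
P = 2552 (P = 44*58 = 2552)
S(U, c) = 360 (S(U, c) = 9*(4 + 36) = 9*40 = 360)
1/(O(-18, 62) + S(P, -62)) = 1/((-3 - 18) + 360) = 1/(-21 + 360) = 1/339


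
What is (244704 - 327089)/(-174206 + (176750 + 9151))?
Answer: -16477/2339 ≈ -7.0445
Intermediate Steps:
(244704 - 327089)/(-174206 + (176750 + 9151)) = -82385/(-174206 + 185901) = -82385/11695 = -82385*1/11695 = -16477/2339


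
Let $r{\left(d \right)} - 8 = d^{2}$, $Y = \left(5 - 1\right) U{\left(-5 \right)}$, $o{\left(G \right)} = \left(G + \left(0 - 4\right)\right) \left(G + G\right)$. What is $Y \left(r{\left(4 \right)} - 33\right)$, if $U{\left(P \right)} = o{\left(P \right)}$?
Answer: $-3240$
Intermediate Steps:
$o{\left(G \right)} = 2 G \left(-4 + G\right)$ ($o{\left(G \right)} = \left(G - 4\right) 2 G = \left(-4 + G\right) 2 G = 2 G \left(-4 + G\right)$)
$U{\left(P \right)} = 2 P \left(-4 + P\right)$
$Y = 360$ ($Y = \left(5 - 1\right) 2 \left(-5\right) \left(-4 - 5\right) = 4 \cdot 2 \left(-5\right) \left(-9\right) = 4 \cdot 90 = 360$)
$r{\left(d \right)} = 8 + d^{2}$
$Y \left(r{\left(4 \right)} - 33\right) = 360 \left(\left(8 + 4^{2}\right) - 33\right) = 360 \left(\left(8 + 16\right) - 33\right) = 360 \left(24 - 33\right) = 360 \left(-9\right) = -3240$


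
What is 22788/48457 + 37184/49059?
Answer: 2919781580/2377251963 ≈ 1.2282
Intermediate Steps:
22788/48457 + 37184/49059 = 2919781580/2377251963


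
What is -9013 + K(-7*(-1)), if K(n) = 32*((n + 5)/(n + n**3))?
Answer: -1577083/175 ≈ -9011.9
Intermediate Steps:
K(n) = 32*(5 + n)/(n + n**3) (K(n) = 32*((5 + n)/(n + n**3)) = 32*(5 + n)/(n + n**3))
-9013 + K(-7*(-1)) = -9013 + (160 + 32*(-7*(-1)))/(-7*(-1) + (-7*(-1))**3) = -9013 + (160 + 32*7)/(7 + 7**3) = -9013 + (160 + 224)/(7 + 343) = -9013 + 384/350 = -9013 + (1/350)*384 = -9013 + 192/175 = -1577083/175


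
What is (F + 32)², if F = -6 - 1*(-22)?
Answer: 2304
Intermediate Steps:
F = 16 (F = -6 + 22 = 16)
(F + 32)² = (16 + 32)² = 48² = 2304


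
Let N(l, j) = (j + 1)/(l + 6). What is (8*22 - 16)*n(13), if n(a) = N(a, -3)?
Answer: -320/19 ≈ -16.842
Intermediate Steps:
N(l, j) = (1 + j)/(6 + l)
n(a) = -2/(6 + a) (n(a) = (1 - 3)/(6 + a) = -2/(6 + a))
(8*22 - 16)*n(13) = (8*22 - 16)*(-2/(6 + 13)) = (176 - 16)*(-2/19) = 160*(-2*1/19) = 160*(-2/19) = -320/19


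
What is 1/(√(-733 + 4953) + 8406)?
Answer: 4203/35328308 - √1055/35328308 ≈ 0.00011805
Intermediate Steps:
1/(√(-733 + 4953) + 8406) = 1/(√4220 + 8406) = 1/(2*√1055 + 8406) = 1/(8406 + 2*√1055)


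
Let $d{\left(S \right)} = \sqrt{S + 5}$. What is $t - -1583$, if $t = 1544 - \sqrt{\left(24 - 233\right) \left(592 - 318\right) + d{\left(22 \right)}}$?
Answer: $3127 - \sqrt{-57266 + 3 \sqrt{3}} \approx 3127.0 - 239.29 i$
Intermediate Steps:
$d{\left(S \right)} = \sqrt{5 + S}$
$t = 1544 - \sqrt{-57266 + 3 \sqrt{3}}$ ($t = 1544 - \sqrt{\left(24 - 233\right) \left(592 - 318\right) + \sqrt{5 + 22}} = 1544 - \sqrt{\left(-209\right) 274 + \sqrt{27}} = 1544 - \sqrt{-57266 + 3 \sqrt{3}} \approx 1544.0 - 239.29 i$)
$t - -1583 = \left(1544 - \sqrt{-57266 + 3 \sqrt{3}}\right) - -1583 = \left(1544 - \sqrt{-57266 + 3 \sqrt{3}}\right) + 1583 = 3127 - \sqrt{-57266 + 3 \sqrt{3}}$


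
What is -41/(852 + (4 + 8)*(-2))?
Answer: -41/828 ≈ -0.049517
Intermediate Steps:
-41/(852 + (4 + 8)*(-2)) = -41/(852 + 12*(-2)) = -41/(852 - 24) = -41/828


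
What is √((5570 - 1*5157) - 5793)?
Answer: 2*I*√1345 ≈ 73.349*I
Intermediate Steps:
√((5570 - 1*5157) - 5793) = √((5570 - 5157) - 5793) = √(413 - 5793) = √(-5380) = 2*I*√1345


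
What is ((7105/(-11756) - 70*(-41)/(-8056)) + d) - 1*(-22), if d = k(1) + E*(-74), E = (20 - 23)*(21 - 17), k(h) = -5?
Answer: 2675570515/2959573 ≈ 904.04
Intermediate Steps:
E = -12 (E = -3*4 = -12)
d = 883 (d = -5 - 12*(-74) = -5 + 888 = 883)
((7105/(-11756) - 70*(-41)/(-8056)) + d) - 1*(-22) = ((7105/(-11756) - 70*(-41)/(-8056)) + 883) - 1*(-22) = ((7105*(-1/11756) + 2870*(-1/8056)) + 883) + 22 = ((-7105/11756 - 1435/4028) + 883) + 22 = (-2843050/2959573 + 883) + 22 = 2610459909/2959573 + 22 = 2675570515/2959573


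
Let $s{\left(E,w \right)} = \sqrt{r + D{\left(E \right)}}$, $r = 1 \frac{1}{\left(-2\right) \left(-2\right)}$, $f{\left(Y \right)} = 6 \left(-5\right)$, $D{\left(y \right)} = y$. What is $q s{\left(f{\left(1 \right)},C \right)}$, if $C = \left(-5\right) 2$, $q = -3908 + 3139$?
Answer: $- \frac{769 i \sqrt{119}}{2} \approx - 4194.4 i$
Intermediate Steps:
$q = -769$
$C = -10$
$f{\left(Y \right)} = -30$
$r = \frac{1}{4}$ ($r = 1 \cdot \frac{1}{4} = \frac{1}{4} \approx 0.25$)
$s{\left(E,w \right)} = \sqrt{\frac{1}{4} + E}$
$q s{\left(f{\left(1 \right)},C \right)} = - 769 \frac{\sqrt{1 + 4 \left(-30\right)}}{2} = - 769 \frac{\sqrt{1 - 120}}{2} = - 769 \frac{\sqrt{-119}}{2} = - 769 \frac{i \sqrt{119}}{2} = - \frac{769 i \sqrt{119}}{2}$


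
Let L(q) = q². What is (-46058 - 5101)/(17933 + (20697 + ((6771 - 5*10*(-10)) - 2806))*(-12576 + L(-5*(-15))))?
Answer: 51159/174883129 ≈ 0.00029253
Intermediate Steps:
(-46058 - 5101)/(17933 + (20697 + ((6771 - 5*10*(-10)) - 2806))*(-12576 + L(-5*(-15)))) = (-46058 - 5101)/(17933 + (20697 + ((6771 - 5*10*(-10)) - 2806))*(-12576 + (-5*(-15))²)) = -51159/(17933 + (20697 + ((6771 - 50*(-10)) - 2806))*(-12576 + 75²)) = -51159/(17933 + (20697 + ((6771 + 500) - 2806))*(-12576 + 5625)) = -51159/(17933 + (20697 + (7271 - 2806))*(-6951)) = -51159/(17933 + (20697 + 4465)*(-6951)) = -51159/(17933 + 25162*(-6951)) = -51159/(17933 - 174901062) = -51159/(-174883129) = -51159*(-1/174883129) = 51159/174883129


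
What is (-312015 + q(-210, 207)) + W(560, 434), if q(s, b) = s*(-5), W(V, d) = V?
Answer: -310405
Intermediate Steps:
q(s, b) = -5*s
(-312015 + q(-210, 207)) + W(560, 434) = (-312015 - 5*(-210)) + 560 = (-312015 + 1050) + 560 = -310965 + 560 = -310405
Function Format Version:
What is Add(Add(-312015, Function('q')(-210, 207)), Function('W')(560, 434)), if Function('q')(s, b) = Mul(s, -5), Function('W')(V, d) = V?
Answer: -310405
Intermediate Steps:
Function('q')(s, b) = Mul(-5, s)
Add(Add(-312015, Function('q')(-210, 207)), Function('W')(560, 434)) = Add(Add(-312015, Mul(-5, -210)), 560) = Add(Add(-312015, 1050), 560) = Add(-310965, 560) = -310405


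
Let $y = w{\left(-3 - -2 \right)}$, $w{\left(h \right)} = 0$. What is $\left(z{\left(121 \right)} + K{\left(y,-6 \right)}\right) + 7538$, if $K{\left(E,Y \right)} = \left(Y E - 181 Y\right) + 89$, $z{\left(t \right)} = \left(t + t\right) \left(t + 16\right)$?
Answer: $41867$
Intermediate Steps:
$z{\left(t \right)} = 2 t \left(16 + t\right)$
$y = 0$
$K{\left(E,Y \right)} = 89 - 181 Y + E Y$ ($K{\left(E,Y \right)} = \left(E Y - 181 Y\right) + 89 = \left(- 181 Y + E Y\right) + 89 = 89 - 181 Y + E Y$)
$\left(z{\left(121 \right)} + K{\left(y,-6 \right)}\right) + 7538 = \left(2 \cdot 121 \left(16 + 121\right) + \left(89 - -1086 + 0 \left(-6\right)\right)\right) + 7538 = \left(2 \cdot 121 \cdot 137 + \left(89 + 1086 + 0\right)\right) + 7538 = \left(33154 + 1175\right) + 7538 = 34329 + 7538 = 41867$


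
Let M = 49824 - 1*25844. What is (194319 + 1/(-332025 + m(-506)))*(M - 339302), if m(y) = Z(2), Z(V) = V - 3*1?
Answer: -10172123798754673/166013 ≈ -6.1273e+10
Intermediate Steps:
Z(V) = -3 + V (Z(V) = V - 3 = -3 + V)
m(y) = -1 (m(y) = -3 + 2 = -1)
M = 23980 (M = 49824 - 25844 = 23980)
(194319 + 1/(-332025 + m(-506)))*(M - 339302) = (194319 + 1/(-332025 - 1))*(23980 - 339302) = (194319 + 1/(-332026))*(-315322) = (194319 - 1/332026)*(-315322) = (64518960293/332026)*(-315322) = -10172123798754673/166013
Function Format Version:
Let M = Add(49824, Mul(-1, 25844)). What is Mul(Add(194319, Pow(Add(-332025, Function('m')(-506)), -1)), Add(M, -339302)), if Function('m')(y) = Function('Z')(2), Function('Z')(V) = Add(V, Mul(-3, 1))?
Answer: Rational(-10172123798754673, 166013) ≈ -6.1273e+10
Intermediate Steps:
Function('Z')(V) = Add(-3, V) (Function('Z')(V) = Add(V, -3) = Add(-3, V))
Function('m')(y) = -1 (Function('m')(y) = Add(-3, 2) = -1)
M = 23980 (M = Add(49824, -25844) = 23980)
Mul(Add(194319, Pow(Add(-332025, Function('m')(-506)), -1)), Add(M, -339302)) = Mul(Add(194319, Pow(Add(-332025, -1), -1)), Add(23980, -339302)) = Mul(Add(194319, Pow(-332026, -1)), -315322) = Mul(Add(194319, Rational(-1, 332026)), -315322) = Mul(Rational(64518960293, 332026), -315322) = Rational(-10172123798754673, 166013)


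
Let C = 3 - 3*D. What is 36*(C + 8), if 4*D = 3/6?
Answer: 765/2 ≈ 382.50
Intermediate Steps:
D = 1/8 (D = (3/6)/4 = (3*(1/6))/4 = (1/4)*(1/2) = 1/8 ≈ 0.12500)
C = 21/8 (C = 3 - 3*1/8 = 3 - 3/8 = 21/8 ≈ 2.6250)
36*(C + 8) = 36*(21/8 + 8) = 36*(85/8) = 765/2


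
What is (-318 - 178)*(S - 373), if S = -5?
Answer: 187488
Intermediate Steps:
(-318 - 178)*(S - 373) = (-318 - 178)*(-5 - 373) = -496*(-378) = 187488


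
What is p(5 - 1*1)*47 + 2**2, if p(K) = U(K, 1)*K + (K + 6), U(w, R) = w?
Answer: 1226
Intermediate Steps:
p(K) = 6 + K + K**2 (p(K) = K*K + (K + 6) = K**2 + (6 + K) = 6 + K + K**2)
p(5 - 1*1)*47 + 2**2 = (6 + (5 - 1*1) + (5 - 1*1)**2)*47 + 2**2 = (6 + (5 - 1) + (5 - 1)**2)*47 + 4 = (6 + 4 + 4**2)*47 + 4 = (6 + 4 + 16)*47 + 4 = 26*47 + 4 = 1222 + 4 = 1226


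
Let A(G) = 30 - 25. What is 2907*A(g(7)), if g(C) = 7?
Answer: 14535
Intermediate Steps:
A(G) = 5
2907*A(g(7)) = 2907*5 = 14535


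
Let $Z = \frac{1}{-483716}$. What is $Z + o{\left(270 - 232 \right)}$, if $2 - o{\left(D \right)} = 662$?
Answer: $- \frac{319252561}{483716} \approx -660.0$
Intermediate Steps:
$o{\left(D \right)} = -660$ ($o{\left(D \right)} = 2 - 662 = -660$)
$Z = - \frac{1}{483716} \approx -2.0673 \cdot 10^{-6}$
$Z + o{\left(270 - 232 \right)} = - \frac{1}{483716} - 660 = - \frac{319252561}{483716}$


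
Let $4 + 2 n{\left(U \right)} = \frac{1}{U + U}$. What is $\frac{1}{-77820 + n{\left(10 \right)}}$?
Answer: $- \frac{40}{3112879} \approx -1.285 \cdot 10^{-5}$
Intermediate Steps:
$n{\left(U \right)} = -2 + \frac{1}{4 U}$ ($n{\left(U \right)} = -2 + \frac{1}{2 \left(U + U\right)} = -2 + \frac{1}{2 \cdot 2 U} = -2 + \frac{\frac{1}{2} \frac{1}{U}}{2} = -2 + \frac{1}{4 U}$)
$\frac{1}{-77820 + n{\left(10 \right)}} = \frac{1}{-77820 - \left(2 - \frac{1}{4 \cdot 10}\right)} = \frac{1}{-77820 + \left(-2 + \frac{1}{4} \cdot \frac{1}{10}\right)} = \frac{1}{-77820 + \left(-2 + \frac{1}{40}\right)} = \frac{1}{-77820 - \frac{79}{40}} = \frac{1}{- \frac{3112879}{40}} = - \frac{40}{3112879}$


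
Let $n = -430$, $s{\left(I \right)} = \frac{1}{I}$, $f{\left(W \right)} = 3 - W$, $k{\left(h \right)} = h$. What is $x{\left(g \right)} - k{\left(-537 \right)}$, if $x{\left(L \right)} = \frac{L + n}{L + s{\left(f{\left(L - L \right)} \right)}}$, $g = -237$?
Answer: $\frac{383271}{710} \approx 539.82$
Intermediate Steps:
$x{\left(L \right)} = \frac{-430 + L}{\frac{1}{3} + L}$ ($x{\left(L \right)} = \frac{L - 430}{L + \frac{1}{3 - \left(L - L\right)}} = \frac{-430 + L}{L + \frac{1}{3 - 0}} = \frac{-430 + L}{L + \frac{1}{3 + 0}} = \frac{-430 + L}{L + \frac{1}{3}} = \frac{-430 + L}{\frac{1}{3} + L}$)
$x{\left(g \right)} - k{\left(-537 \right)} = \frac{3 \left(-430 - 237\right)}{1 + 3 \left(-237\right)} - -537 = 3 \frac{1}{1 - 711} \left(-667\right) + 537 = 3 \frac{1}{-710} \left(-667\right) + 537 = 3 \left(- \frac{1}{710}\right) \left(-667\right) + 537 = \frac{2001}{710} + 537 = \frac{383271}{710}$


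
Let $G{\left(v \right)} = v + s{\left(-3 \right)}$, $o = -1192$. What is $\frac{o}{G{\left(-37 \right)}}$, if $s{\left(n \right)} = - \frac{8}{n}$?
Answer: $\frac{3576}{103} \approx 34.718$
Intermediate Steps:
$G{\left(v \right)} = \frac{8}{3} + v$ ($G{\left(v \right)} = v - \frac{8}{-3} = v - - \frac{8}{3} = v + \frac{8}{3} = \frac{8}{3} + v$)
$\frac{o}{G{\left(-37 \right)}} = - \frac{1192}{\frac{8}{3} - 37} = - \frac{1192}{- \frac{103}{3}} = \left(-1192\right) \left(- \frac{3}{103}\right) = \frac{3576}{103}$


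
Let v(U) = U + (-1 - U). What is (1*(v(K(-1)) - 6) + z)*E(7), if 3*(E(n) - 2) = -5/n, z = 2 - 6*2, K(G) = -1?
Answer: -629/21 ≈ -29.952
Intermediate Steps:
z = -10 (z = 2 - 12 = -10)
v(U) = -1
E(n) = 2 - 5/(3*n) (E(n) = 2 + (-5/n)/3 = 2 - 5/(3*n))
(1*(v(K(-1)) - 6) + z)*E(7) = (1*(-1 - 6) - 10)*(2 - 5/3/7) = (1*(-7) - 10)*(2 - 5/3*⅐) = (-7 - 10)*(2 - 5/21) = -17*37/21 = -629/21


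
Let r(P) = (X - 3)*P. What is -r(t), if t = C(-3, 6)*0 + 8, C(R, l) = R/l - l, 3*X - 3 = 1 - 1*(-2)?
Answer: 8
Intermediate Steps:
X = 2 (X = 1 + (1 - 1*(-2))/3 = 1 + (1 + 2)/3 = 1 + (⅓)*3 = 1 + 1 = 2)
C(R, l) = -l + R/l
t = 8 (t = (-1*6 - 3/6)*0 + 8 = (-6 - 3*⅙)*0 + 8 = (-6 - ½)*0 + 8 = -13/2*0 + 8 = 0 + 8 = 8)
r(P) = -P (r(P) = (2 - 3)*P = -P)
-r(t) = -(-1)*8 = -1*(-8) = 8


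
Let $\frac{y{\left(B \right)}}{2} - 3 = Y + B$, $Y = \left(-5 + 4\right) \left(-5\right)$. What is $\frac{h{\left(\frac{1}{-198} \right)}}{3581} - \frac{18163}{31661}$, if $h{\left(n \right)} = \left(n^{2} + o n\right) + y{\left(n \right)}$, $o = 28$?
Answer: $- \frac{2530223153587}{4444872719364} \approx -0.56925$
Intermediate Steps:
$Y = 5$ ($Y = \left(-1\right) \left(-5\right) = 5$)
$y{\left(B \right)} = 16 + 2 B$ ($y{\left(B \right)} = 6 + 2 \left(5 + B\right) = 6 + \left(10 + 2 B\right) = 16 + 2 B$)
$h{\left(n \right)} = 16 + n^{2} + 30 n$ ($h{\left(n \right)} = \left(n^{2} + 28 n\right) + \left(16 + 2 n\right) = 16 + n^{2} + 30 n$)
$\frac{h{\left(\frac{1}{-198} \right)}}{3581} - \frac{18163}{31661} = \frac{16 + \left(\frac{1}{-198}\right)^{2} + \frac{30}{-198}}{3581} - \frac{18163}{31661} = \left(16 + \left(- \frac{1}{198}\right)^{2} + 30 \left(- \frac{1}{198}\right)\right) \frac{1}{3581} - \frac{18163}{31661} = \left(16 + \frac{1}{39204} - \frac{5}{33}\right) \frac{1}{3581} - \frac{18163}{31661} = \frac{621325}{39204} \cdot \frac{1}{3581} - \frac{18163}{31661} = \frac{621325}{140389524} - \frac{18163}{31661} = - \frac{2530223153587}{4444872719364}$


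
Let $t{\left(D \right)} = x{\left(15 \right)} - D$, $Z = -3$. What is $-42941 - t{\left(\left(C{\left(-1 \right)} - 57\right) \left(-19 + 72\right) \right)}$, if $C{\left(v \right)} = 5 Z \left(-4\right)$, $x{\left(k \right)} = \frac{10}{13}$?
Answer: $- \frac{556176}{13} \approx -42783.0$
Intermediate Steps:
$x{\left(k \right)} = \frac{10}{13}$ ($x{\left(k \right)} = 10 \cdot \frac{1}{13} = \frac{10}{13}$)
$C{\left(v \right)} = 60$ ($C{\left(v \right)} = 5 \left(-3\right) \left(-4\right) = \left(-15\right) \left(-4\right) = 60$)
$t{\left(D \right)} = \frac{10}{13} - D$
$-42941 - t{\left(\left(C{\left(-1 \right)} - 57\right) \left(-19 + 72\right) \right)} = -42941 - \left(\frac{10}{13} - \left(60 - 57\right) \left(-19 + 72\right)\right) = -42941 - \left(\frac{10}{13} - 3 \cdot 53\right) = -42941 - \left(\frac{10}{13} - 159\right) = -42941 - - \frac{2057}{13} = -42941 + \frac{2057}{13} = - \frac{556176}{13}$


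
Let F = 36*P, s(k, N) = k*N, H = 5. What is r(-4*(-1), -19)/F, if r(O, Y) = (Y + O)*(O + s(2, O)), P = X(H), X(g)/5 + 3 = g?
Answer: -½ ≈ -0.50000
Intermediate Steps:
s(k, N) = N*k
X(g) = -15 + 5*g
P = 10 (P = -15 + 5*5 = -15 + 25 = 10)
F = 360 (F = 36*10 = 360)
r(O, Y) = 3*O*(O + Y) (r(O, Y) = (Y + O)*(O + O*2) = (O + Y)*(O + 2*O) = (O + Y)*(3*O) = 3*O*(O + Y))
r(-4*(-1), -19)/F = (3*(-4*(-1))*(-4*(-1) - 19))/360 = (3*4*(4 - 19))*(1/360) = (3*4*(-15))*(1/360) = -180*1/360 = -½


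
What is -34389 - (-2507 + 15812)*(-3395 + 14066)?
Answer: -142012044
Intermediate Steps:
-34389 - (-2507 + 15812)*(-3395 + 14066) = -34389 - 13305*10671 = -34389 - 1*141977655 = -34389 - 141977655 = -142012044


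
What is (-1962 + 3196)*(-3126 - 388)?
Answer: -4336276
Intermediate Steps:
(-1962 + 3196)*(-3126 - 388) = 1234*(-3514) = -4336276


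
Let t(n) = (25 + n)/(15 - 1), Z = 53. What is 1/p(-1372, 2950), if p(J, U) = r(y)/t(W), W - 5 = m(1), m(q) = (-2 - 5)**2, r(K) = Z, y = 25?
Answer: 79/742 ≈ 0.10647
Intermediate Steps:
r(K) = 53
m(q) = 49 (m(q) = (-7)**2 = 49)
W = 54 (W = 5 + 49 = 54)
t(n) = 25/14 + n/14 (t(n) = (25 + n)/14 = (25 + n)*(1/14) = 25/14 + n/14)
p(J, U) = 742/79 (p(J, U) = 53/(25/14 + (1/14)*54) = 53/(25/14 + 27/7) = 53/(79/14) = 53*(14/79) = 742/79)
1/p(-1372, 2950) = 1/(742/79) = 79/742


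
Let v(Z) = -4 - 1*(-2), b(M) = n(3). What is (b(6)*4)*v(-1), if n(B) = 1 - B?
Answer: 16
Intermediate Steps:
b(M) = -2 (b(M) = 1 - 1*3 = 1 - 3 = -2)
v(Z) = -2 (v(Z) = -4 + 2 = -2)
(b(6)*4)*v(-1) = -2*4*(-2) = -8*(-2) = 16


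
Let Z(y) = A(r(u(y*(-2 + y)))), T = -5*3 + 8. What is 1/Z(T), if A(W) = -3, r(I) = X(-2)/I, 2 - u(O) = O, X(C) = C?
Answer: -⅓ ≈ -0.33333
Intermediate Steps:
u(O) = 2 - O
T = -7 (T = -15 + 8 = -7)
r(I) = -2/I
Z(y) = -3
1/Z(T) = 1/(-3) = -⅓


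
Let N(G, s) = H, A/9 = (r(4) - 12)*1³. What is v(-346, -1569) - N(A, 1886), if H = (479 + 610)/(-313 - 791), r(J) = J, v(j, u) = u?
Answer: -577029/368 ≈ -1568.0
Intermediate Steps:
A = -72 (A = 9*((4 - 12)*1³) = 9*(-8*1) = 9*(-8) = -72)
H = -363/368 (H = 1089/(-1104) = 1089*(-1/1104) = -363/368 ≈ -0.98641)
N(G, s) = -363/368
v(-346, -1569) - N(A, 1886) = -1569 - 1*(-363/368) = -1569 + 363/368 = -577029/368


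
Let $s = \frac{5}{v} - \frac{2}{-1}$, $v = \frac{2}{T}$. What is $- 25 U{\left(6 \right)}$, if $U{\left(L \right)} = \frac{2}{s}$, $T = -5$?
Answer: $\frac{100}{21} \approx 4.7619$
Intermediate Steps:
$v = - \frac{2}{5}$ ($v = \frac{2}{-5} = 2 \left(- \frac{1}{5}\right) = - \frac{2}{5} \approx -0.4$)
$s = - \frac{21}{2}$ ($s = \frac{5}{- \frac{2}{5}} - \frac{2}{-1} = 5 \left(- \frac{5}{2}\right) - -2 = - \frac{25}{2} + 2 = - \frac{21}{2} \approx -10.5$)
$U{\left(L \right)} = - \frac{4}{21}$ ($U{\left(L \right)} = \frac{2}{- \frac{21}{2}} = 2 \left(- \frac{2}{21}\right) = - \frac{4}{21}$)
$- 25 U{\left(6 \right)} = \left(-25\right) \left(- \frac{4}{21}\right) = \frac{100}{21}$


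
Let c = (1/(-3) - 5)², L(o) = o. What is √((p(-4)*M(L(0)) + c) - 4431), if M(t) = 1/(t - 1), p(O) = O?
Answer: I*√39587/3 ≈ 66.322*I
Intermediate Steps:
M(t) = 1/(-1 + t)
c = 256/9 (c = (-⅓ - 5)² = (-16/3)² = 256/9 ≈ 28.444)
√((p(-4)*M(L(0)) + c) - 4431) = √((-4/(-1 + 0) + 256/9) - 4431) = √((-4/(-1) + 256/9) - 4431) = √((-4*(-1) + 256/9) - 4431) = √((4 + 256/9) - 4431) = √(292/9 - 4431) = √(-39587/9) = I*√39587/3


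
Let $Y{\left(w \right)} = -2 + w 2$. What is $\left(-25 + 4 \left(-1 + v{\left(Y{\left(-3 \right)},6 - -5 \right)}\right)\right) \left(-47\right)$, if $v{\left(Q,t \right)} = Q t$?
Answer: $17907$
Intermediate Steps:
$Y{\left(w \right)} = -2 + 2 w$
$\left(-25 + 4 \left(-1 + v{\left(Y{\left(-3 \right)},6 - -5 \right)}\right)\right) \left(-47\right) = \left(-25 + 4 \left(-1 + \left(-2 + 2 \left(-3\right)\right) \left(6 - -5\right)\right)\right) \left(-47\right) = \left(-25 + 4 \left(-1 + \left(-2 - 6\right) \left(6 + 5\right)\right)\right) \left(-47\right) = \left(-25 + 4 \left(-1 - 88\right)\right) \left(-47\right) = \left(-25 + 4 \left(-89\right)\right) \left(-47\right) = \left(-25 - 356\right) \left(-47\right) = \left(-381\right) \left(-47\right) = 17907$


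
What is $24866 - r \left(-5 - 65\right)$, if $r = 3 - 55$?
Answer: $21226$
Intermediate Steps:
$r = -52$
$24866 - r \left(-5 - 65\right) = 24866 - - 52 \left(-5 - 65\right) = 24866 - \left(-52\right) \left(-70\right) = 24866 - 3640 = 21226$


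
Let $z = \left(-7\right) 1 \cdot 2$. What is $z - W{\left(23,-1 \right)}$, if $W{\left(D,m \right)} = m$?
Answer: $-13$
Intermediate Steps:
$z = -14$ ($z = \left(-7\right) 2 = -14$)
$z - W{\left(23,-1 \right)} = -14 - -1 = -14 + 1 = -13$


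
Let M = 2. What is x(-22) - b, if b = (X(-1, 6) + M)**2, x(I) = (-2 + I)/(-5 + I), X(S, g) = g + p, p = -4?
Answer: -136/9 ≈ -15.111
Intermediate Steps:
X(S, g) = -4 + g (X(S, g) = g - 4 = -4 + g)
x(I) = (-2 + I)/(-5 + I)
b = 16 (b = ((-4 + 6) + 2)**2 = (2 + 2)**2 = 4**2 = 16)
x(-22) - b = (-2 - 22)/(-5 - 22) - 1*16 = -24/(-27) - 16 = -1/27*(-24) - 16 = 8/9 - 16 = -136/9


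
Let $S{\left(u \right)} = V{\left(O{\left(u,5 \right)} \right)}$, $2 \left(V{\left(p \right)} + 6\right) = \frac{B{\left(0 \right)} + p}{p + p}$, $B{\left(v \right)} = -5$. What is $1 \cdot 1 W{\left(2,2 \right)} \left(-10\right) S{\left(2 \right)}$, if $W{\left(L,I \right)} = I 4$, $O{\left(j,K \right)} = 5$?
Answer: $480$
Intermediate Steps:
$W{\left(L,I \right)} = 4 I$
$V{\left(p \right)} = -6 + \frac{-5 + p}{4 p}$ ($V{\left(p \right)} = -6 + \frac{\left(-5 + p\right) \frac{1}{p + p}}{2} = -6 + \frac{\left(-5 + p\right) \frac{1}{2 p}}{2} = -6 + \frac{\frac{1}{2} \frac{1}{p} \left(-5 + p\right)}{2} = -6 + \frac{-5 + p}{4 p}$)
$S{\left(u \right)} = -6$ ($S{\left(u \right)} = \frac{-5 - 115}{4 \cdot 5} = \frac{1}{4} \cdot \frac{1}{5} \left(-5 - 115\right) = \frac{1}{4} \cdot \frac{1}{5} \left(-120\right) = -6$)
$1 \cdot 1 W{\left(2,2 \right)} \left(-10\right) S{\left(2 \right)} = 1 \cdot 1 \cdot 4 \cdot 2 \left(-10\right) \left(-6\right) = 1 \cdot 8 \left(-10\right) \left(-6\right) = 8 \left(-10\right) \left(-6\right) = \left(-80\right) \left(-6\right) = 480$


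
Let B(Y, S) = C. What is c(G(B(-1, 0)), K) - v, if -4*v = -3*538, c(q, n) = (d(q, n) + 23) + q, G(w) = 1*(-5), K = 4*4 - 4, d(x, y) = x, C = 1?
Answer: -781/2 ≈ -390.50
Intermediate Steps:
B(Y, S) = 1
K = 12 (K = 16 - 4 = 12)
G(w) = -5
c(q, n) = 23 + 2*q (c(q, n) = (q + 23) + q = (23 + q) + q = 23 + 2*q)
v = 807/2 (v = -(-3)*538/4 = -¼*(-1614) = 807/2 ≈ 403.50)
c(G(B(-1, 0)), K) - v = (23 + 2*(-5)) - 1*807/2 = (23 - 10) - 807/2 = 13 - 807/2 = -781/2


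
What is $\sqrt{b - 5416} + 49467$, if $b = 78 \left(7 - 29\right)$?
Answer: $49467 + 2 i \sqrt{1783} \approx 49467.0 + 84.451 i$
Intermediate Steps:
$b = -1716$ ($b = 78 \left(-22\right) = -1716$)
$\sqrt{b - 5416} + 49467 = \sqrt{-1716 - 5416} + 49467 = \sqrt{-7132} + 49467 = 2 i \sqrt{1783} + 49467 = 49467 + 2 i \sqrt{1783}$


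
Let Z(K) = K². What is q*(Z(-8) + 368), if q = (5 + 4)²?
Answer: 34992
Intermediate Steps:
q = 81 (q = 9² = 81)
q*(Z(-8) + 368) = 81*((-8)² + 368) = 81*(64 + 368) = 81*432 = 34992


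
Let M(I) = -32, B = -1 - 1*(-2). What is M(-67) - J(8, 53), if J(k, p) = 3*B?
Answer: -35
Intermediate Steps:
B = 1 (B = -1 + 2 = 1)
J(k, p) = 3 (J(k, p) = 3*1 = 3)
M(-67) - J(8, 53) = -32 - 1*3 = -32 - 3 = -35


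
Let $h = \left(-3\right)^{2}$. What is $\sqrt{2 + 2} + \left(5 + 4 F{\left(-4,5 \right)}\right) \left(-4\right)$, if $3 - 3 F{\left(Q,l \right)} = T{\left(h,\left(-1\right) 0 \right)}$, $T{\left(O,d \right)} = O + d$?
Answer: $14$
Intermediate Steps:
$h = 9$
$F{\left(Q,l \right)} = -2$ ($F{\left(Q,l \right)} = 1 - \frac{9 - 0}{3} = 1 - \frac{9 + 0}{3} = 1 - 3 = -2$)
$\sqrt{2 + 2} + \left(5 + 4 F{\left(-4,5 \right)}\right) \left(-4\right) = \sqrt{2 + 2} + \left(5 + 4 \left(-2\right)\right) \left(-4\right) = \sqrt{4} + \left(5 - 8\right) \left(-4\right) = 2 - -12 = 2 + 12 = 14$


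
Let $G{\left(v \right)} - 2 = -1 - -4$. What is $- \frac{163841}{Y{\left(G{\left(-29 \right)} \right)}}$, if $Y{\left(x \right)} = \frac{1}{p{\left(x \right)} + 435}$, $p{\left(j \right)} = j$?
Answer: $-72090040$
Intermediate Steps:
$G{\left(v \right)} = 5$ ($G{\left(v \right)} = 2 - -3 = 2 + \left(-1 + 4\right) = 2 + 3 = 5$)
$Y{\left(x \right)} = \frac{1}{435 + x}$ ($Y{\left(x \right)} = \frac{1}{x + 435} = \frac{1}{435 + x}$)
$- \frac{163841}{Y{\left(G{\left(-29 \right)} \right)}} = - \frac{163841}{\frac{1}{435 + 5}} = - \frac{163841}{\frac{1}{440}} = - 163841 \frac{1}{\frac{1}{440}} = \left(-163841\right) 440 = -72090040$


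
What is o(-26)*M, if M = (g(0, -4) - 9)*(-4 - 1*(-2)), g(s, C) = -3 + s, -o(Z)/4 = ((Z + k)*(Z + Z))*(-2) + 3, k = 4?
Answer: 219360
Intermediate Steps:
o(Z) = -12 + 16*Z*(4 + Z) (o(Z) = -4*(((Z + 4)*(Z + Z))*(-2) + 3) = -4*(((4 + Z)*(2*Z))*(-2) + 3) = -4*((2*Z*(4 + Z))*(-2) + 3) = -4*(-4*Z*(4 + Z) + 3) = -4*(3 - 4*Z*(4 + Z)) = -12 + 16*Z*(4 + Z))
M = 24 (M = ((-3 + 0) - 9)*(-4 - 1*(-2)) = (-3 - 9)*(-4 + 2) = -12*(-2) = 24)
o(-26)*M = (-12 + 16*(-26)**2 + 64*(-26))*24 = (-12 + 16*676 - 1664)*24 = (-12 + 10816 - 1664)*24 = 9140*24 = 219360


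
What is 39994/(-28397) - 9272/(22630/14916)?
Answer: -26905773134/4401535 ≈ -6112.8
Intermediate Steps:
39994/(-28397) - 9272/(22630/14916) = 39994*(-1/28397) - 9272/(22630*(1/14916)) = -39994/28397 - 9272/11315/7458 = -39994/28397 - 9272*7458/11315 = -39994/28397 - 69150576/11315 = -26905773134/4401535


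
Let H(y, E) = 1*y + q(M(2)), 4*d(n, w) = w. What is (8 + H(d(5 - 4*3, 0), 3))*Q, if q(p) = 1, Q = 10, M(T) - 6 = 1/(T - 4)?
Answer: 90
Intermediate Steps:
d(n, w) = w/4
M(T) = 6 + 1/(-4 + T) (M(T) = 6 + 1/(T - 4) = 6 + 1/(-4 + T))
H(y, E) = 1 + y (H(y, E) = 1*y + 1 = y + 1 = 1 + y)
(8 + H(d(5 - 4*3, 0), 3))*Q = (8 + (1 + (¼)*0))*10 = (8 + (1 + 0))*10 = (8 + 1)*10 = 9*10 = 90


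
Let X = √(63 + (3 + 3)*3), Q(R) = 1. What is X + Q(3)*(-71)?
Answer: -62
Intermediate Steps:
X = 9 (X = √(63 + 6*3) = √(63 + 18) = √81 = 9)
X + Q(3)*(-71) = 9 + 1*(-71) = 9 - 71 = -62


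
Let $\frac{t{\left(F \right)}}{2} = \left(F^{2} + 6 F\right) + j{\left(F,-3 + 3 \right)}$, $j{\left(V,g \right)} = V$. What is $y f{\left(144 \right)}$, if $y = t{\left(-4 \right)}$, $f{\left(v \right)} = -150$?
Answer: $3600$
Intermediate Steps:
$t{\left(F \right)} = 2 F^{2} + 14 F$ ($t{\left(F \right)} = 2 \left(\left(F^{2} + 6 F\right) + F\right) = 2 \left(F^{2} + 7 F\right) = 2 F^{2} + 14 F$)
$y = -24$ ($y = 2 \left(-4\right) \left(7 - 4\right) = 2 \left(-4\right) 3 = -24$)
$y f{\left(144 \right)} = \left(-24\right) \left(-150\right) = 3600$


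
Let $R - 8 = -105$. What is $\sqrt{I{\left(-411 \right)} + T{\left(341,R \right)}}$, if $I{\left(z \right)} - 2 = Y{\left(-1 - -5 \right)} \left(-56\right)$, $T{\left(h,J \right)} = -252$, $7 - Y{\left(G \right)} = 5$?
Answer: $i \sqrt{362} \approx 19.026 i$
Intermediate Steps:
$R = -97$ ($R = 8 - 105 = -97$)
$Y{\left(G \right)} = 2$ ($Y{\left(G \right)} = 7 - 5 = 2$)
$I{\left(z \right)} = -110$ ($I{\left(z \right)} = 2 + 2 \left(-56\right) = 2 - 112 = -110$)
$\sqrt{I{\left(-411 \right)} + T{\left(341,R \right)}} = \sqrt{-110 - 252} = \sqrt{-362} = i \sqrt{362}$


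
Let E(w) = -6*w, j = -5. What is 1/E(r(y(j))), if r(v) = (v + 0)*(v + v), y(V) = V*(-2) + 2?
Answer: -1/1728 ≈ -0.00057870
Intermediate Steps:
y(V) = 2 - 2*V (y(V) = -2*V + 2 = 2 - 2*V)
r(v) = 2*v**2 (r(v) = v*(2*v) = 2*v**2)
1/E(r(y(j))) = 1/(-12*(2 - 2*(-5))**2) = 1/(-12*(2 + 10)**2) = 1/(-12*12**2) = 1/(-12*144) = 1/(-6*288) = 1/(-1728) = -1/1728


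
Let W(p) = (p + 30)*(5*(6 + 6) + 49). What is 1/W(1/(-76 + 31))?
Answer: 45/147041 ≈ 0.00030604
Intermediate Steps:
W(p) = 3270 + 109*p (W(p) = (30 + p)*(5*12 + 49) = (30 + p)*(60 + 49) = (30 + p)*109 = 3270 + 109*p)
1/W(1/(-76 + 31)) = 1/(3270 + 109/(-76 + 31)) = 1/(3270 + 109/(-45)) = 1/(3270 + 109*(-1/45)) = 1/(3270 - 109/45) = 1/(147041/45) = 45/147041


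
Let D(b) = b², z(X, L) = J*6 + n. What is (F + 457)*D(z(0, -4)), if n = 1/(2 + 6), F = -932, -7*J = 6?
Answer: -37506475/3136 ≈ -11960.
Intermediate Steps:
J = -6/7 (J = -⅐*6 = -6/7 ≈ -0.85714)
n = ⅛ (n = 1/8 = ⅛ ≈ 0.12500)
z(X, L) = -281/56 (z(X, L) = -6/7*6 + ⅛ = -36/7 + ⅛ = -281/56)
(F + 457)*D(z(0, -4)) = (-932 + 457)*(-281/56)² = -475*78961/3136 = -37506475/3136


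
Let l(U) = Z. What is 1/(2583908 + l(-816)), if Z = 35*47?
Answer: 1/2585553 ≈ 3.8676e-7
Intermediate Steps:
Z = 1645
l(U) = 1645
1/(2583908 + l(-816)) = 1/(2583908 + 1645) = 1/2585553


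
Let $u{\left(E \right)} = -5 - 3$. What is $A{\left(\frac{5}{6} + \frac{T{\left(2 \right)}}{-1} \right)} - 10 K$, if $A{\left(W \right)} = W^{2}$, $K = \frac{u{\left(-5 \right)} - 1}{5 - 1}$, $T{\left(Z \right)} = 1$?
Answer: $\frac{811}{36} \approx 22.528$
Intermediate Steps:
$u{\left(E \right)} = -8$
$K = - \frac{9}{4}$ ($K = \frac{-8 - 1}{5 - 1} = - \frac{9}{4} \approx -2.25$)
$A{\left(\frac{5}{6} + \frac{T{\left(2 \right)}}{-1} \right)} - 10 K = \left(\frac{5}{6} + 1 \frac{1}{-1}\right)^{2} - - \frac{45}{2} = \left(5 \cdot \frac{1}{6} + 1 \left(-1\right)\right)^{2} + \frac{45}{2} = \left(\frac{5}{6} - 1\right)^{2} + \frac{45}{2} = \left(- \frac{1}{6}\right)^{2} + \frac{45}{2} = \frac{1}{36} + \frac{45}{2} = \frac{811}{36}$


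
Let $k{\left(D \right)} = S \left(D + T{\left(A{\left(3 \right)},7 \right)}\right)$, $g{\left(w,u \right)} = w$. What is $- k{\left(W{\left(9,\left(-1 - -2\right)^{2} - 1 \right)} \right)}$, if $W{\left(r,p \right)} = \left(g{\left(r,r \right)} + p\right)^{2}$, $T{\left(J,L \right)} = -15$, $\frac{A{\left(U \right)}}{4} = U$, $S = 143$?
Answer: $-9438$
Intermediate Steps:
$A{\left(U \right)} = 4 U$
$W{\left(r,p \right)} = \left(p + r\right)^{2}$ ($W{\left(r,p \right)} = \left(r + p\right)^{2} = \left(p + r\right)^{2}$)
$k{\left(D \right)} = -2145 + 143 D$ ($k{\left(D \right)} = 143 \left(D - 15\right) = 143 \left(-15 + D\right) = -2145 + 143 D$)
$- k{\left(W{\left(9,\left(-1 - -2\right)^{2} - 1 \right)} \right)} = - (-2145 + 143 \left(\left(\left(-1 - -2\right)^{2} - 1\right) + 9\right)^{2}) = - (-2145 + 143 \left(\left(\left(-1 + 2\right)^{2} - 1\right) + 9\right)^{2}) = - (-2145 + 143 \left(\left(1^{2} - 1\right) + 9\right)^{2}) = - (-2145 + 143 \left(\left(1 - 1\right) + 9\right)^{2}) = - (-2145 + 143 \left(0 + 9\right)^{2}) = - (-2145 + 143 \cdot 9^{2}) = - (-2145 + 143 \cdot 81) = - (-2145 + 11583) = \left(-1\right) 9438 = -9438$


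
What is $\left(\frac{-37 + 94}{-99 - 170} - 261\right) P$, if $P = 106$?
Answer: $- \frac{7448196}{269} \approx -27688.0$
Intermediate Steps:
$\left(\frac{-37 + 94}{-99 - 170} - 261\right) P = \left(\frac{-37 + 94}{-99 - 170} - 261\right) 106 = \left(\frac{57}{-269} - 261\right) 106 = \left(57 \left(- \frac{1}{269}\right) - 261\right) 106 = \left(- \frac{57}{269} - 261\right) 106 = \left(- \frac{70266}{269}\right) 106 = - \frac{7448196}{269}$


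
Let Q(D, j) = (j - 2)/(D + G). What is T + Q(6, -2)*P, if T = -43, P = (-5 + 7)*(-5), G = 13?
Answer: -777/19 ≈ -40.895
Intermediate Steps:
Q(D, j) = (-2 + j)/(13 + D) (Q(D, j) = (j - 2)/(D + 13) = (-2 + j)/(13 + D))
P = -10 (P = 2*(-5) = -10)
T + Q(6, -2)*P = -43 + ((-2 - 2)/(13 + 6))*(-10) = -43 + (-4/19)*(-10) = -43 + ((1/19)*(-4))*(-10) = -43 - 4/19*(-10) = -43 + 40/19 = -777/19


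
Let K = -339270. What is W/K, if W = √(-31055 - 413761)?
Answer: -2*I*√3089/56545 ≈ -0.0019658*I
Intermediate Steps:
W = 12*I*√3089 (W = √(-444816) = 12*I*√3089 ≈ 666.95*I)
W/K = (12*I*√3089)/(-339270) = (12*I*√3089)*(-1/339270) = -2*I*√3089/56545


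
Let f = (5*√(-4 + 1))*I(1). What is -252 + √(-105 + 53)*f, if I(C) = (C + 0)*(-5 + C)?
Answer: -252 + 40*√39 ≈ -2.2001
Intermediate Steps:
I(C) = C*(-5 + C)
f = -20*I*√3 (f = (5*√(-4 + 1))*(1*(-5 + 1)) = (5*√(-3))*(1*(-4)) = (5*(I*√3))*(-4) = (5*I*√3)*(-4) = -20*I*√3 ≈ -34.641*I)
-252 + √(-105 + 53)*f = -252 + √(-105 + 53)*(-20*I*√3) = -252 + √(-52)*(-20*I*√3) = -252 + (2*I*√13)*(-20*I*√3) = -252 + 40*√39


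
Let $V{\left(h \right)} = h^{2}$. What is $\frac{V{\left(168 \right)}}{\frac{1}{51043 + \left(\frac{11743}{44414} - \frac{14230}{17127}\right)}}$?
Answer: $\frac{60880556884216160}{42259921} \approx 1.4406 \cdot 10^{9}$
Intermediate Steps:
$\frac{V{\left(168 \right)}}{\frac{1}{51043 + \left(\frac{11743}{44414} - \frac{14230}{17127}\right)}} = \frac{168^{2}}{\frac{1}{51043 + \left(\frac{11743}{44414} - \frac{14230}{17127}\right)}} = \frac{28224}{\frac{1}{51043 + \left(11743 \cdot \frac{1}{44414} - \frac{14230}{17127}\right)}} = \frac{28224}{\frac{1}{51043 + \left(\frac{11743}{44414} - \frac{14230}{17127}\right)}} = \frac{28224}{\frac{1}{51043 - \frac{430888859}{760678578}}} = \frac{28224}{\frac{1}{\frac{38826885767995}{760678578}}} = \frac{28224}{\frac{760678578}{38826885767995}} = 28224 \cdot \frac{38826885767995}{760678578} = \frac{60880556884216160}{42259921}$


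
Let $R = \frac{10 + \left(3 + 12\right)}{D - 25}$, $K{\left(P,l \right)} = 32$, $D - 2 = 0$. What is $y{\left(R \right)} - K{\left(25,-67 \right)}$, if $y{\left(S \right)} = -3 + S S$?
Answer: $- \frac{17890}{529} \approx -33.819$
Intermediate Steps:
$D = 2$ ($D = 2 + 0 = 2$)
$R = - \frac{25}{23}$ ($R = \frac{10 + \left(3 + 12\right)}{2 - 25} = \frac{10 + 15}{-23} = 25 \left(- \frac{1}{23}\right) = - \frac{25}{23} \approx -1.087$)
$y{\left(S \right)} = -3 + S^{2}$
$y{\left(R \right)} - K{\left(25,-67 \right)} = \left(-3 + \left(- \frac{25}{23}\right)^{2}\right) - 32 = \left(-3 + \frac{625}{529}\right) - 32 = - \frac{962}{529} - 32 = - \frac{17890}{529}$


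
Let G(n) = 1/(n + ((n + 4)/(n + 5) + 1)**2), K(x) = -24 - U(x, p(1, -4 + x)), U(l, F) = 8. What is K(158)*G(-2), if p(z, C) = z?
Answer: -288/7 ≈ -41.143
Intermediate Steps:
K(x) = -32 (K(x) = -24 - 1*8 = -24 - 8 = -32)
G(n) = 1/(n + (1 + (4 + n)/(5 + n))**2) (G(n) = 1/(n + ((4 + n)/(5 + n) + 1)**2) = 1/(n + (1 + (4 + n)/(5 + n))**2))
K(158)*G(-2) = -32*(5 - 2)**2/((9 + 2*(-2))**2 - 2*(5 - 2)**2) = -32*3**2/((9 - 4)**2 - 2*3**2) = -288/(5**2 - 2*9) = -288/(25 - 18) = -288/7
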